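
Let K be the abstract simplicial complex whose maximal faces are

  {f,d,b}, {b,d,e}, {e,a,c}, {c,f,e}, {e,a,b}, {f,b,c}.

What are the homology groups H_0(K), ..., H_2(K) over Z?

H_0 ≅ Z,  H_1 ≅ Z,  H_2 = 0.

We work with the vertex ordering a < b < c < d < e < f. The simplices of K, each written with vertices in increasing order, are:

  0-simplices (6): a, b, c, d, e, f
  1-simplices (12): ab, ac, ae, bc, bd, be, bf, ce, cf, de, df, ef
  2-simplices (6): abe, ace, bcf, bde, bdf, cef

giving chain groups C_0 ≅ Z^6, C_1 ≅ Z^12, C_2 ≅ Z^6.

The boundary map ∂_1: C_1 → C_0 is given by ∂[p,q] = [q] − [p]. For instance
  ∂bc = c − b.
The 6×12 boundary matrix has rank 5 and Smith normal form diag(1,1,1,1,1).

Boundary ∂_2: C_2 → C_1 maps a triangle to the signed sum of its edges. For instance
  ∂bde = de − be + bd,
  ∂cef = ef − cf + ce.
The 12×6 boundary matrix has rank 6 and Smith normal form diag(1,1,1,1,1,1).

From H_k ≅ ker(∂_k) / im(∂_{k+1}) we obtain:

  H_0: rank C_0 − rank ∂_1 = 6 − 5 = 1, and the invariant factors of ∂_1 are all 1, so H_0 ≅ Z.
  H_1: rank ker ∂_1 − rank ∂_2 = (12 − 5) − 6 = 1, and the invariant factors of ∂_2 are all 1, so H_1 ≅ Z.
  H_2: rank ker ∂_2 − rank ∂_3 = (6 − 6) − 0 = 0, and there is no ∂_3, so H_2 ≅ 0.

(K is a triangulation of the cylinder S^1 x I.)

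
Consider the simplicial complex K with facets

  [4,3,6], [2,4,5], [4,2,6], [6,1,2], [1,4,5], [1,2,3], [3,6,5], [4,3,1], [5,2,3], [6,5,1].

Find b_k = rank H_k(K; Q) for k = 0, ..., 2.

We work with the vertex ordering 1 < 2 < 3 < 4 < 5 < 6. The simplices of K, each written with vertices in increasing order, are:

  0-simplices (6): [1], [2], [3], [4], [5], [6]
  1-simplices (15): [1,2], [1,3], [1,4], [1,5], [1,6], [2,3], [2,4], [2,5], [2,6], [3,4], [3,5], [3,6], [4,5], [4,6], [5,6]
  2-simplices (10): [1,2,3], [1,2,6], [1,3,4], [1,4,5], [1,5,6], [2,3,5], [2,4,5], [2,4,6], [3,4,6], [3,5,6]

giving chain groups C_0 ≅ Z^6, C_1 ≅ Z^15, C_2 ≅ Z^10.

Boundary ∂_1: C_1 → C_0 maps an edge to its endpoints' difference, ∂[p,q] = q − p.
As a 6×15 matrix over Z this has rank 5, with invariant factors (1,1,1,1,1).

∂_2: C_2 → C_1 maps a triangle to the signed sum of its edges. For instance
  ∂[1,5,6] = [5,6] − [1,6] + [1,5],
  ∂[3,4,6] = [4,6] − [3,6] + [3,4].
The 15×10 boundary matrix has rank 10 and Smith normal form diag(1,1,1,1,1,1,1,1,1,2).

Computing H_k = (kernel of ∂_k) / (image of ∂_{k+1}):

  H_0: rank C_0 − rank ∂_1 = 6 − 5 = 1, and the invariant factors of ∂_1 are all 1, so H_0 ≅ Z.
  H_1: rank ker ∂_1 − rank ∂_2 = (15 − 5) − 10 = 0, and ∂_2 has invariant factor 2 > 1, so H_1 ≅ Z/2Z.
  H_2: rank ker ∂_2 − rank ∂_3 = (10 − 10) − 0 = 0, and there is no ∂_3, so H_2 ≅ 0.

(K is a triangulation of the real projective plane RP^2.)

Hence the Betti numbers are b_0 = 1, b_1 = 0, b_2 = 0.

b_0 = 1, b_1 = 0, b_2 = 0.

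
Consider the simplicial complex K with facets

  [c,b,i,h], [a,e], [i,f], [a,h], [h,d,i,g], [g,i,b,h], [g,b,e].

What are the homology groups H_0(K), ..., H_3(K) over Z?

H_0 ≅ Z,  H_1 ≅ Z,  H_2 = 0,  H_3 = 0.

Take the total order a < b < c < d < e < f < g < h < i on the vertex set. Then K (dimension 3) consists of the simplices:

  0-simplices (9): a, b, c, d, e, f, g, h, i
  1-simplices (17): ae, ah, bc, be, bg, bh, bi, ch, ci, dg, dh, di, eg, fi, gh, gi, hi
  2-simplices (11): bch, bci, beg, bgh, bgi, bhi, chi, dgh, dgi, dhi, ghi
  3-simplices (3): bchi, bghi, dghi

Hence C_0 ≅ Z^9, C_1 ≅ Z^17, C_2 ≅ Z^11, C_3 ≅ Z^3.

The boundary map ∂_1: C_1 → C_0 sends each edge [p,q] (with p < q) to q − p. For instance
  ∂dh = h − d.
The 9×17 boundary matrix has rank 8 and Smith normal form diag(1,1,1,1,1,1,1,1).

Boundary ∂_2: C_2 → C_1 maps a triangle to the signed sum of its edges. For instance
  ∂chi = hi − ci + ch,
  ∂bgi = gi − bi + bg.
As a 17×11 matrix over Z this has rank 8, with invariant factors (1,1,1,1,1,1,1,1).

Boundary ∂_3: C_3 → C_2 sends each 3-simplex σ to the alternating sum Σ_i (−1)^i (σ with its i-th vertex removed). For instance
  ∂dghi = ghi − dhi + dgi − dgh,
  ∂bghi = ghi − bhi + bgi − bgh.
This gives a 11×3 integer matrix of rank 3; reducing to Smith normal form yields diagonal entries (1,1,1).

From H_k ≅ ker(∂_k) / im(∂_{k+1}) we obtain:

  H_0: rank C_0 − rank ∂_1 = 9 − 8 = 1, and the invariant factors of ∂_1 are all 1, so H_0 = Z.
  H_1: rank ker ∂_1 − rank ∂_2 = (17 − 8) − 8 = 1, and the invariant factors of ∂_2 are all 1, so H_1 = Z.
  H_2: rank ker ∂_2 − rank ∂_3 = (11 − 8) − 3 = 0, and the invariant factors of ∂_3 are all 1, so H_2 = 0.
  H_3: rank ker ∂_3 − rank ∂_4 = (3 − 3) − 0 = 0, and there is no ∂_4, so H_3 = 0.

As a check, the Euler characteristic is 9 − 17 + 11 − 3 = 0, which agrees with 1 − 1 + 0 − 0 = 0.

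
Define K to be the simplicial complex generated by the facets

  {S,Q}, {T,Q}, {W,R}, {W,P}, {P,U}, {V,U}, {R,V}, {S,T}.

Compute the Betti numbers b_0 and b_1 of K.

b_0 = 2, b_1 = 2.

Take the total order P < Q < R < S < T < U < V < W on the vertex set. Then K (dimension 1) consists of the simplices:

  0-simplices (8): P, Q, R, S, T, U, V, W
  1-simplices (8): PU, PW, QS, QT, RV, RW, ST, UV

giving chain groups C_0 ≅ Z^8, C_1 ≅ Z^8.

∂_1: C_1 → C_0 is given by ∂[p,q] = [q] − [p].
The resulting 8×8 matrix has rank 6, and its Smith normal form has invariant factors (1,1,1,1,1,1).

Now H_k = ker ∂_k / im ∂_{k+1}, so:

  H_0: rank C_0 − rank ∂_1 = 8 − 6 = 2, and the invariant factors of ∂_1 are all 1, so H_0 = Z^2.
  H_1: rank ker ∂_1 − rank ∂_2 = (8 − 6) − 0 = 2, and there is no ∂_2, so H_1 = Z^2.

As a check, the Euler characteristic is 8 − 8 = 0, which agrees with 2 − 2 = 0.
(K is a triangulation of the disjoint union of the circle S^1 and the circle S^1.)

Hence the Betti numbers are b_0 = 2, b_1 = 2.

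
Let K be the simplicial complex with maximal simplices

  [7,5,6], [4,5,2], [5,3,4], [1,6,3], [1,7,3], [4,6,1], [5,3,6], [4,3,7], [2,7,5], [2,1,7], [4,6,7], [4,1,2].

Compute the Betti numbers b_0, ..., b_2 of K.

b_0 = 1, b_1 = 0, b_2 = 0.

K has 7 vertices, 18 edges, 12 triangles.
rank ∂_0 = 0, rank ∂_1 = 6 ⇒ b_0 = 7 − 0 − 6 = 1; all invariant factors of ∂_1 are 1 so no torsion. So H_0 = Z.
rank ∂_1 = 6, rank ∂_2 = 12 ⇒ b_1 = 18 − 6 − 12 = 0; ∂_2 has invariant factor(s) [2] giving torsion. So H_1 = Z/2.
rank ∂_2 = 12, rank ∂_3 = 0 ⇒ b_2 = 12 − 12 − 0 = 0. So H_2 = 0.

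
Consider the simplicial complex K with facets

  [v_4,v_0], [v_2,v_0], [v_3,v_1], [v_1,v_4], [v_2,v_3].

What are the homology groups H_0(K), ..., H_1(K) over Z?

H_0 ≅ Z,  H_1 ≅ Z.

Take the total order v_0 < v_1 < v_2 < v_3 < v_4 on the vertex set. Then K (dimension 1) consists of the simplices:

  0-simplices (5): [v_0], [v_1], [v_2], [v_3], [v_4]
  1-simplices (5): [v_0,v_2], [v_0,v_4], [v_1,v_3], [v_1,v_4], [v_2,v_3]

Hence C_0 ≅ Z^5, C_1 ≅ Z^5.

Boundary ∂_1: C_1 → C_0 is given by ∂[p,q] = [q] − [p]. For instance
  ∂[v_0,v_4] = [v_4] − [v_0].
The 5×5 boundary matrix has rank 4 and Smith normal form diag(1,1,1,1).

Now H_k = ker ∂_k / im ∂_{k+1}, so:

  H_0: rank C_0 − rank ∂_1 = 5 − 4 = 1, and the invariant factors of ∂_1 are all 1, so H_0 ≅ Z.
  H_1: rank ker ∂_1 − rank ∂_2 = (5 − 4) − 0 = 1, and there is no ∂_2, so H_1 ≅ Z.

As a check, the Euler characteristic is 5 − 5 = 0, which agrees with 1 − 1 = 0.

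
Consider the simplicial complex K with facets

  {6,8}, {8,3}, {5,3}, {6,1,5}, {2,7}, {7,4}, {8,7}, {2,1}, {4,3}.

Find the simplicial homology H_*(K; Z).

Take the total order 1 < 2 < 3 < 4 < 5 < 6 < 7 < 8 on the vertex set. Then K (dimension 2) consists of the simplices:

  0-simplices (8): [1], [2], [3], [4], [5], [6], [7], [8]
  1-simplices (11): [1,2], [1,5], [1,6], [2,7], [3,4], [3,5], [3,8], [4,7], [5,6], [6,8], [7,8]
  2-simplices (1): [1,5,6]

giving chain groups C_0 ≅ Z^8, C_1 ≅ Z^11, C_2 ≅ Z^1.

∂_1: C_1 → C_0 is given by ∂[p,q] = [q] − [p]. For instance
  ∂[1,2] = [2] − [1].
The 8×11 boundary matrix has rank 7 and Smith normal form diag(1,1,1,1,1,1,1).

Boundary ∂_2: C_2 → C_1 acts by ∂[p,q,r] = [q,r] − [p,r] + [p,q]. For instance
  ∂[1,5,6] = [5,6] − [1,6] + [1,5].
The 11×1 boundary matrix has rank 1 and Smith normal form diag(1).

Computing H_k = (kernel of ∂_k) / (image of ∂_{k+1}):

  H_0: rank C_0 − rank ∂_1 = 8 − 7 = 1, and the invariant factors of ∂_1 are all 1, so H_0 = Z.
  H_1: rank ker ∂_1 − rank ∂_2 = (11 − 7) − 1 = 3, and the invariant factors of ∂_2 are all 1, so H_1 = Z^3.
  H_2: rank ker ∂_2 − rank ∂_3 = (1 − 1) − 0 = 0, and there is no ∂_3, so H_2 = 0.

H_0 ≅ Z,  H_1 ≅ Z^3,  H_2 = 0.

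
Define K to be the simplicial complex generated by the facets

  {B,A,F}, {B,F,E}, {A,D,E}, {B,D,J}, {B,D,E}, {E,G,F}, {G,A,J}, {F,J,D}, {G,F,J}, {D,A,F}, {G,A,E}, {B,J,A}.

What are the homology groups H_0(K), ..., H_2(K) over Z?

H_0 = Z,  H_1 = Z/2,  H_2 = 0.

K has 7 vertices, 18 edges, 12 triangles.
rank ∂_0 = 0, rank ∂_1 = 6 ⇒ b_0 = 7 − 0 − 6 = 1; all invariant factors of ∂_1 are 1 so no torsion. So H_0 = Z.
rank ∂_1 = 6, rank ∂_2 = 12 ⇒ b_1 = 18 − 6 − 12 = 0; ∂_2 has invariant factor(s) [2] giving torsion. So H_1 = Z/2.
rank ∂_2 = 12, rank ∂_3 = 0 ⇒ b_2 = 12 − 12 − 0 = 0. So H_2 = 0.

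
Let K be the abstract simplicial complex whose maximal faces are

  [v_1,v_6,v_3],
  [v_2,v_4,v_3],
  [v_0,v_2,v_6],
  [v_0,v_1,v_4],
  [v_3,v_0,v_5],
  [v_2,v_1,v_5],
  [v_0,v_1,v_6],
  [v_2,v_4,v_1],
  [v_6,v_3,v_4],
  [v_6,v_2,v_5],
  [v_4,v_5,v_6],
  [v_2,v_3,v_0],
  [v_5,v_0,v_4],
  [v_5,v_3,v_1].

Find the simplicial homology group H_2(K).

Order the vertices as v_0 < v_1 < v_2 < v_3 < v_4 < v_5 < v_6. Listing each simplex with vertices in this order, K has dimension 2 with simplices:

  0-simplices (7): [v_0], [v_1], [v_2], [v_3], [v_4], [v_5], [v_6]
  1-simplices (21): (21 of them)
  2-simplices (14): (14 of them)

so the chain groups are C_0 ≅ Z^7, C_1 ≅ Z^21, C_2 ≅ Z^14.

∂_1: C_1 → C_0 sends each edge [p,q] (with p < q) to q − p. For instance
  ∂[v_1,v_6] = [v_6] − [v_1].
The 7×21 boundary matrix has rank 6 and Smith normal form diag(1,1,1,1,1,1).

Boundary ∂_2: C_2 → C_1 sends each 2-simplex [p,q,r] to [q,r] − [p,r] + [p,q]. For instance
  ∂[v_0,v_2,v_3] = [v_2,v_3] − [v_0,v_3] + [v_0,v_2],
  ∂[v_0,v_3,v_5] = [v_3,v_5] − [v_0,v_5] + [v_0,v_3].
The resulting 21×14 matrix has rank 13, and its Smith normal form has invariant factors (1,1,1,1,1,1,1,1,1,1,1,1,1).

Reading off H_k = ker ∂_k / im ∂_{k+1}:

  H_2: rank ker ∂_2 − rank ∂_3 = (14 − 13) − 0 = 1, and there is no ∂_3, so H_2 = Z.

(K is a triangulation of the torus T^2.)

H_2 = Z.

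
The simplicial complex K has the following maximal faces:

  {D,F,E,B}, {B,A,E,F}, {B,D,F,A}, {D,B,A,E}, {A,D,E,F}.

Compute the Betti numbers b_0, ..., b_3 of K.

b_0 = 1, b_1 = 0, b_2 = 0, b_3 = 1.

We work with the vertex ordering A < B < D < E < F. The simplices of K, each written with vertices in increasing order, are:

  0-simplices (5): A, B, D, E, F
  1-simplices (10): AB, AD, AE, AF, BD, BE, BF, DE, DF, EF
  2-simplices (10): ABD, ABE, ABF, ADE, ADF, AEF, BDE, BDF, BEF, DEF
  3-simplices (5): ABDE, ABDF, ABEF, ADEF, BDEF

Hence C_0 ≅ Z^5, C_1 ≅ Z^10, C_2 ≅ Z^10, C_3 ≅ Z^5.

∂_1: C_1 → C_0 is given by ∂[p,q] = [q] − [p]. For instance
  ∂DF = F − D.
This gives a 5×10 integer matrix of rank 4; reducing to Smith normal form yields diagonal entries (1,1,1,1).

∂_2: C_2 → C_1 acts by ∂[p,q,r] = [q,r] − [p,r] + [p,q]. For instance
  ∂ADF = DF − AF + AD,
  ∂BDF = DF − BF + BD.
The resulting 10×10 matrix has rank 6, and its Smith normal form has invariant factors (1,1,1,1,1,1).

Boundary ∂_3: C_3 → C_2 sends each 3-simplex σ to the alternating sum Σ_i (−1)^i (σ with its i-th vertex removed). For instance
  ∂BDEF = DEF − BEF + BDF − BDE,
  ∂ABDE = BDE − ADE + ABE − ABD.
The 10×5 boundary matrix has rank 4 and Smith normal form diag(1,1,1,1).

Computing H_k = (kernel of ∂_k) / (image of ∂_{k+1}):

  H_0: rank C_0 − rank ∂_1 = 5 − 4 = 1, and the invariant factors of ∂_1 are all 1, so H_0 = Z.
  H_1: rank ker ∂_1 − rank ∂_2 = (10 − 4) − 6 = 0, and the invariant factors of ∂_2 are all 1, so H_1 = 0.
  H_2: rank ker ∂_2 − rank ∂_3 = (10 − 6) − 4 = 0, and the invariant factors of ∂_3 are all 1, so H_2 = 0.
  H_3: rank ker ∂_3 − rank ∂_4 = (5 − 4) − 0 = 1, and there is no ∂_4, so H_3 = Z.

Hence the Betti numbers are b_0 = 1, b_1 = 0, b_2 = 0, b_3 = 1.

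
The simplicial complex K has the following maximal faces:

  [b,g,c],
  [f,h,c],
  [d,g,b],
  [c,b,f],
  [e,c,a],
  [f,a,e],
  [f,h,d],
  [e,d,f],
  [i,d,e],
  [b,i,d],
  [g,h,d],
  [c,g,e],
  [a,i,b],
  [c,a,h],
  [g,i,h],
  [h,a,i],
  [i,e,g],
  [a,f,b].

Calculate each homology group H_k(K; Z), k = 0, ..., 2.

Fix the vertex order a < b < c < d < e < f < g < h < i and write every simplex with vertices in increasing order. Then dim K = 2 and the simplices of K are:

  0-simplices (9): a, b, c, d, e, f, g, h, i
  1-simplices (27): ab, ac, ae, af, ah, ai, bc, bd, bf, bg, bi, ce, cf, cg, ch, de, df, dg, dh, di, ef, eg, ei, fh, gh, gi, hi
  2-simplices (18): abf, abi, ace, ach, aef, ahi, bcf, bcg, bdg, bdi, ceg, cfh, def, dei, dfh, dgh, egi, ghi

Hence C_0 ≅ Z^9, C_1 ≅ Z^27, C_2 ≅ Z^18.

Boundary ∂_1: C_1 → C_0 sends each edge [p,q] (with p < q) to q − p. For instance
  ∂gi = i − g.
The 9×27 boundary matrix has rank 8 and Smith normal form diag(1,1,1,1,1,1,1,1).

∂_2: C_2 → C_1 acts by ∂[p,q,r] = [q,r] − [p,r] + [p,q]. For instance
  ∂bdi = di − bi + bd,
  ∂cfh = fh − ch + cf.
The 27×18 boundary matrix has rank 18 and Smith normal form diag(1,1,1,1,1,1,1,1,1,1,1,1,1,1,1,1,1,2).

Now H_k = ker ∂_k / im ∂_{k+1}, so:

  H_0: rank C_0 − rank ∂_1 = 9 − 8 = 1, and the invariant factors of ∂_1 are all 1, so H_0 ≅ Z.
  H_1: rank ker ∂_1 − rank ∂_2 = (27 − 8) − 18 = 1, and ∂_2 has invariant factor 2 > 1, so H_1 ≅ Z ⊕ Z/2.
  H_2: rank ker ∂_2 − rank ∂_3 = (18 − 18) − 0 = 0, and there is no ∂_3, so H_2 ≅ 0.

H_0 ≅ Z,  H_1 ≅ Z ⊕ Z/2,  H_2 = 0.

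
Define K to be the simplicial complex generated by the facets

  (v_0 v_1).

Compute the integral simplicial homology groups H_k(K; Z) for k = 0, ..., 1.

H_0 = Z,  H_1 = 0.

Take the total order v_0 < v_1 on the vertex set. Then K (dimension 1) consists of the simplices:

  0-simplices (2): [v_0], [v_1]
  1-simplices (1): [v_0,v_1]

Hence C_0 ≅ Z^2, C_1 ≅ Z^1.

Boundary ∂_1: C_1 → C_0 maps an edge to its endpoints' difference, ∂[p,q] = q − p. For instance
  ∂[v_0,v_1] = [v_1] − [v_0].
As a 2×1 matrix over Z this has rank 1, with invariant factors (1).

Now H_k = ker ∂_k / im ∂_{k+1}, so:

  H_0: rank C_0 − rank ∂_1 = 2 − 1 = 1, and the invariant factors of ∂_1 are all 1, so H_0 = Z.
  H_1: rank ker ∂_1 − rank ∂_2 = (1 − 1) − 0 = 0, and there is no ∂_2, so H_1 = 0.

(K is a triangulation of the 1-simplex.)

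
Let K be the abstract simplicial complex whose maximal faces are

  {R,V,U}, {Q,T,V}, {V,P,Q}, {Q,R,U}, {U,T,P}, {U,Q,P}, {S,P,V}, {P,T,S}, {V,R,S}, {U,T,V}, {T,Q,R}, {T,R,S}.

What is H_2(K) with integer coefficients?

Order the vertices as P < Q < R < S < T < U < V. Listing each simplex with vertices in this order, K has dimension 2 with simplices:

  0-simplices (7): P, Q, R, S, T, U, V
  1-simplices (18): PQ, PS, PT, PU, PV, QR, QT, QU, QV, RS, RT, RU, RV, ST, SV, TU, TV, UV
  2-simplices (12): PQU, PQV, PST, PSV, PTU, QRT, QRU, QTV, RST, RSV, RUV, TUV

so the chain groups are C_0 ≅ Z^7, C_1 ≅ Z^18, C_2 ≅ Z^12.

∂_1: C_1 → C_0 maps an edge to its endpoints' difference, ∂[p,q] = q − p. For instance
  ∂TU = U − T.
As a 7×18 matrix over Z this has rank 6, with invariant factors (1,1,1,1,1,1).

The boundary map ∂_2: C_2 → C_1 sends each 2-simplex [p,q,r] to [q,r] − [p,r] + [p,q]. For instance
  ∂QRU = RU − QU + QR,
  ∂RUV = UV − RV + RU.
The resulting 18×12 matrix has rank 12, and its Smith normal form has invariant factors (1,1,1,1,1,1,1,1,1,1,1,2).

Computing H_k = (kernel of ∂_k) / (image of ∂_{k+1}):

  H_2: rank ker ∂_2 − rank ∂_3 = (12 − 12) − 0 = 0, and there is no ∂_3, so H_2 ≅ 0.

(K is a triangulation of the real projective plane RP^2.)

H_2 = 0.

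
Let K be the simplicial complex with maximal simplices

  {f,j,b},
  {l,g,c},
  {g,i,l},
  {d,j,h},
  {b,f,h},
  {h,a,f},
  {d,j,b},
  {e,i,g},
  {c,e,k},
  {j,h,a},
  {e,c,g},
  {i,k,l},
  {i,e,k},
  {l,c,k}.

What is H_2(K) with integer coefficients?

Order the vertices as a < b < c < d < e < f < g < h < i < j < k < l. Listing each simplex with vertices in this order, K has dimension 2 with simplices:

  0-simplices (12): a, b, c, d, e, f, g, h, i, j, k, l
  1-simplices (24): af, ah, aj, bd, bf, bh, bj, ce, cg, ck, cl, dh, dj, eg, ei, ek, fh, fj, gi, gl, hj, ik, il, kl
  2-simplices (14): afh, ahj, bdj, bfh, bfj, ceg, cek, cgl, ckl, dhj, egi, eik, gil, ikl

so the chain groups are C_0 ≅ Z^12, C_1 ≅ Z^24, C_2 ≅ Z^14.

The boundary map ∂_1: C_1 → C_0 sends each edge [p,q] (with p < q) to q − p. For instance
  ∂gi = i − g.
As a 12×24 matrix over Z this has rank 10, with invariant factors (1,1,1,1,1,1,1,1,1,1).

The boundary map ∂_2: C_2 → C_1 acts by ∂[p,q,r] = [q,r] − [p,r] + [p,q]. For instance
  ∂cgl = gl − cl + cg,
  ∂bdj = dj − bj + bd.
This gives a 24×14 integer matrix of rank 13; reducing to Smith normal form yields diagonal entries (1,1,1,1,1,1,1,1,1,1,1,1,1).

Reading off H_k = ker ∂_k / im ∂_{k+1}:

  H_2: rank ker ∂_2 − rank ∂_3 = (14 − 13) − 0 = 1, and there is no ∂_3, so H_2 ≅ Z.

H_2 ≅ Z.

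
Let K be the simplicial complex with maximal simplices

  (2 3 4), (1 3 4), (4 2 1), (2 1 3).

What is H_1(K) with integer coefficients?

H_1 = 0.

Order the vertices as 1 < 2 < 3 < 4. Listing each simplex with vertices in this order, K has dimension 2 with simplices:

  0-simplices (4): [1], [2], [3], [4]
  1-simplices (6): [1,2], [1,3], [1,4], [2,3], [2,4], [3,4]
  2-simplices (4): [1,2,3], [1,2,4], [1,3,4], [2,3,4]

so the chain groups are C_0 ≅ Z^4, C_1 ≅ Z^6, C_2 ≅ Z^4.

∂_1: C_1 → C_0 is given by ∂[p,q] = [q] − [p]. For instance
  ∂[1,4] = [4] − [1].
This gives a 4×6 integer matrix of rank 3; reducing to Smith normal form yields diagonal entries (1,1,1).

∂_2: C_2 → C_1 sends each 2-simplex [p,q,r] to [q,r] − [p,r] + [p,q]. For instance
  ∂[1,2,4] = [2,4] − [1,4] + [1,2],
  ∂[1,2,3] = [2,3] − [1,3] + [1,2].
The 6×4 boundary matrix has rank 3 and Smith normal form diag(1,1,1).

From H_k ≅ ker(∂_k) / im(∂_{k+1}) we obtain:

  H_1: rank ker ∂_1 − rank ∂_2 = (6 − 3) − 3 = 0, and the invariant factors of ∂_2 are all 1, so H_1 ≅ 0.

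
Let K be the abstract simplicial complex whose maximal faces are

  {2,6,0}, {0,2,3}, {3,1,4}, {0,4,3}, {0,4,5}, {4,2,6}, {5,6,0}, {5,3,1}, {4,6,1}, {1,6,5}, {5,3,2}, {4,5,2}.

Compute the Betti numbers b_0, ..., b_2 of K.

Fix the vertex order 0 < 1 < 2 < 3 < 4 < 5 < 6 and write every simplex with vertices in increasing order. Then dim K = 2 and the simplices of K are:

  0-simplices (7): [0], [1], [2], [3], [4], [5], [6]
  1-simplices (18): [0,2], [0,3], [0,4], [0,5], [0,6], [1,3], [1,4], [1,5], [1,6], [2,3], [2,4], [2,5], [2,6], [3,4], [3,5], [4,5], [4,6], [5,6]
  2-simplices (12): [0,2,3], [0,2,6], [0,3,4], [0,4,5], [0,5,6], [1,3,4], [1,3,5], [1,4,6], [1,5,6], [2,3,5], [2,4,5], [2,4,6]

Hence C_0 ≅ Z^7, C_1 ≅ Z^18, C_2 ≅ Z^12.

The boundary map ∂_1: C_1 → C_0 maps an edge to its endpoints' difference, ∂[p,q] = q − p.
The resulting 7×18 matrix has rank 6, and its Smith normal form has invariant factors (1,1,1,1,1,1).

∂_2: C_2 → C_1 sends each 2-simplex [p,q,r] to [q,r] − [p,r] + [p,q]. For instance
  ∂[0,2,3] = [2,3] − [0,3] + [0,2],
  ∂[2,3,5] = [3,5] − [2,5] + [2,3].
The resulting 18×12 matrix has rank 12, and its Smith normal form has invariant factors (1,1,1,1,1,1,1,1,1,1,1,2).

Computing H_k = (kernel of ∂_k) / (image of ∂_{k+1}):

  H_0: rank C_0 − rank ∂_1 = 7 − 6 = 1, and the invariant factors of ∂_1 are all 1, so H_0 ≅ Z.
  H_1: rank ker ∂_1 − rank ∂_2 = (18 − 6) − 12 = 0, and ∂_2 has invariant factor 2 > 1, so H_1 ≅ Z_2.
  H_2: rank ker ∂_2 − rank ∂_3 = (12 − 12) − 0 = 0, and there is no ∂_3, so H_2 ≅ 0.

As a check, the Euler characteristic is 7 − 18 + 12 = 1, which agrees with 1 − 0 + 0 = 1.

Hence the Betti numbers are b_0 = 1, b_1 = 0, b_2 = 0.

b_0 = 1, b_1 = 0, b_2 = 0.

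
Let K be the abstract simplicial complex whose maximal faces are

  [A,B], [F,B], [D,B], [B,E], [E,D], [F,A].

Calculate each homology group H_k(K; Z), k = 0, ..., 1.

H_0 ≅ Z,  H_1 ≅ Z^2.

Order the vertices as A < B < D < E < F. Listing each simplex with vertices in this order, K has dimension 1 with simplices:

  0-simplices (5): A, B, D, E, F
  1-simplices (6): AB, AF, BD, BE, BF, DE

giving chain groups C_0 ≅ Z^5, C_1 ≅ Z^6.

Boundary ∂_1: C_1 → C_0 maps an edge to its endpoints' difference, ∂[p,q] = q − p.
The resulting 5×6 matrix has rank 4, and its Smith normal form has invariant factors (1,1,1,1).

Reading off H_k = ker ∂_k / im ∂_{k+1}:

  H_0: rank C_0 − rank ∂_1 = 5 − 4 = 1, and the invariant factors of ∂_1 are all 1, so H_0 ≅ Z.
  H_1: rank ker ∂_1 − rank ∂_2 = (6 − 4) − 0 = 2, and there is no ∂_2, so H_1 ≅ Z^2.

(K is a triangulation of a wedge of 2 circles.)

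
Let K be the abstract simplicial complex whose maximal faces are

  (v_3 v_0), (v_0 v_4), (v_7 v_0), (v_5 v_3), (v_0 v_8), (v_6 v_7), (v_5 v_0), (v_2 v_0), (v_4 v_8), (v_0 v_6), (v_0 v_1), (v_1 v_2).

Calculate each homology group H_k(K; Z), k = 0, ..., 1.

K has 9 vertices, 12 edges.
rank ∂_0 = 0, rank ∂_1 = 8 ⇒ b_0 = 9 − 0 − 8 = 1; all invariant factors of ∂_1 are 1 so no torsion. So H_0 = Z.
rank ∂_1 = 8, rank ∂_2 = 0 ⇒ b_1 = 12 − 8 − 0 = 4. So H_1 = Z^4.

H_0 = Z,  H_1 = Z^4.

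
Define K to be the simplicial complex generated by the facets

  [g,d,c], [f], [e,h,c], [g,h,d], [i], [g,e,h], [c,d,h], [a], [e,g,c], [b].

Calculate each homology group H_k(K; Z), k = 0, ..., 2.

H_0 ≅ Z^5,  H_1 = 0,  H_2 ≅ Z.

K has 9 vertices, 9 edges, 6 triangles.
rank ∂_0 = 0, rank ∂_1 = 4 ⇒ b_0 = 9 − 0 − 4 = 5; all invariant factors of ∂_1 are 1 so no torsion. So H_0 ≅ Z^5.
rank ∂_1 = 4, rank ∂_2 = 5 ⇒ b_1 = 9 − 4 − 5 = 0; all invariant factors of ∂_2 are 1 so no torsion. So H_1 ≅ 0.
rank ∂_2 = 5, rank ∂_3 = 0 ⇒ b_2 = 6 − 5 − 0 = 1. So H_2 ≅ Z.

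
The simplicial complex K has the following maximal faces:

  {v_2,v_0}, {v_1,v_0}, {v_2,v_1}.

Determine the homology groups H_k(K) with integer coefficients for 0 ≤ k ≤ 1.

Order the vertices as v_0 < v_1 < v_2. Listing each simplex with vertices in this order, K has dimension 1 with simplices:

  0-simplices (3): [v_0], [v_1], [v_2]
  1-simplices (3): [v_0,v_1], [v_0,v_2], [v_1,v_2]

so the chain groups are C_0 ≅ Z^3, C_1 ≅ Z^3.

Boundary ∂_1: C_1 → C_0 is given by ∂[p,q] = [q] − [p].
The resulting 3×3 matrix has rank 2, and its Smith normal form has invariant factors (1,1).

Computing H_k = (kernel of ∂_k) / (image of ∂_{k+1}):

  H_0: rank C_0 − rank ∂_1 = 3 − 2 = 1, and the invariant factors of ∂_1 are all 1, so H_0 ≅ Z.
  H_1: rank ker ∂_1 − rank ∂_2 = (3 − 2) − 0 = 1, and there is no ∂_2, so H_1 ≅ Z.

H_0 = Z,  H_1 = Z.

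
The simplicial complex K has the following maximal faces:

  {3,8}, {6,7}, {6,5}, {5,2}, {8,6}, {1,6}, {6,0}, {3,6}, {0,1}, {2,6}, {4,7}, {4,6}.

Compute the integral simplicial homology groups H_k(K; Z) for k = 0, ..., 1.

We work with the vertex ordering 0 < 1 < 2 < 3 < 4 < 5 < 6 < 7 < 8. The simplices of K, each written with vertices in increasing order, are:

  0-simplices (9): [0], [1], [2], [3], [4], [5], [6], [7], [8]
  1-simplices (12): [0,1], [0,6], [1,6], [2,5], [2,6], [3,6], [3,8], [4,6], [4,7], [5,6], [6,7], [6,8]

so the chain groups are C_0 ≅ Z^9, C_1 ≅ Z^12.

The boundary map ∂_1: C_1 → C_0 is given by ∂[p,q] = [q] − [p]. For instance
  ∂[6,8] = [8] − [6].
The resulting 9×12 matrix has rank 8, and its Smith normal form has invariant factors (1,1,1,1,1,1,1,1).

From H_k ≅ ker(∂_k) / im(∂_{k+1}) we obtain:

  H_0: rank C_0 − rank ∂_1 = 9 − 8 = 1, and the invariant factors of ∂_1 are all 1, so H_0 ≅ Z.
  H_1: rank ker ∂_1 − rank ∂_2 = (12 − 8) − 0 = 4, and there is no ∂_2, so H_1 ≅ Z^4.

H_0 ≅ Z,  H_1 ≅ Z^4.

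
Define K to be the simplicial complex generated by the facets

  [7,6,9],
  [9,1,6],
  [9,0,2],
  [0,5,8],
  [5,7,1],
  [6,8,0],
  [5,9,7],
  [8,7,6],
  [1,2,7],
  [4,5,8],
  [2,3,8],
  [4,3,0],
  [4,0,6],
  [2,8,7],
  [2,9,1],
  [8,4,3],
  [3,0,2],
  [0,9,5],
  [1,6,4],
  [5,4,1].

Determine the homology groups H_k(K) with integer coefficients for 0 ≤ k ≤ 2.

Order the vertices as 0 < 1 < 2 < 3 < 4 < 5 < 6 < 7 < 8 < 9. Listing each simplex with vertices in this order, K has dimension 2 with simplices:

  0-simplices (10): [0], [1], [2], [3], [4], [5], [6], [7], [8], [9]
  1-simplices (30): (30 of them)
  2-simplices (20): (20 of them)

so the chain groups are C_0 ≅ Z^10, C_1 ≅ Z^30, C_2 ≅ Z^20.

∂_1: C_1 → C_0 is given by ∂[p,q] = [q] − [p].
As a 10×30 matrix over Z this has rank 9, with invariant factors (1,1,1,1,1,1,1,1,1).

Boundary ∂_2: C_2 → C_1 acts by ∂[p,q,r] = [q,r] − [p,r] + [p,q]. For instance
  ∂[0,5,8] = [5,8] − [0,8] + [0,5],
  ∂[0,2,9] = [2,9] − [0,9] + [0,2].
As a 30×20 matrix over Z this has rank 20, with invariant factors (1,1,1,1,1,1,1,1,1,1,1,1,1,1,1,1,1,1,1,2).

Now H_k = ker ∂_k / im ∂_{k+1}, so:

  H_0: rank C_0 − rank ∂_1 = 10 − 9 = 1, and the invariant factors of ∂_1 are all 1, so H_0 = Z.
  H_1: rank ker ∂_1 − rank ∂_2 = (30 − 9) − 20 = 1, and ∂_2 has invariant factor 2 > 1, so H_1 = Z ⊕ Z/2Z.
  H_2: rank ker ∂_2 − rank ∂_3 = (20 − 20) − 0 = 0, and there is no ∂_3, so H_2 = 0.

H_0 ≅ Z,  H_1 ≅ Z ⊕ Z/2Z,  H_2 = 0.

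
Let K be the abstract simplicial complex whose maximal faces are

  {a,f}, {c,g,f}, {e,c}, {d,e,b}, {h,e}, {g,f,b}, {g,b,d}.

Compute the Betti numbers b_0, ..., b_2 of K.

b_0 = 1, b_1 = 1, b_2 = 0.

Take the total order a < b < c < d < e < f < g < h on the vertex set. Then K (dimension 2) consists of the simplices:

  0-simplices (8): a, b, c, d, e, f, g, h
  1-simplices (12): af, bd, be, bf, bg, ce, cf, cg, de, dg, eh, fg
  2-simplices (4): bde, bdg, bfg, cfg

giving chain groups C_0 ≅ Z^8, C_1 ≅ Z^12, C_2 ≅ Z^4.

Boundary ∂_1: C_1 → C_0 sends each edge [p,q] (with p < q) to q − p. For instance
  ∂be = e − b.
The resulting 8×12 matrix has rank 7, and its Smith normal form has invariant factors (1,1,1,1,1,1,1).

∂_2: C_2 → C_1 sends each 2-simplex [p,q,r] to [q,r] − [p,r] + [p,q]. For instance
  ∂bde = de − be + bd,
  ∂bdg = dg − bg + bd.
As a 12×4 matrix over Z this has rank 4, with invariant factors (1,1,1,1).

Now H_k = ker ∂_k / im ∂_{k+1}, so:

  H_0: rank C_0 − rank ∂_1 = 8 − 7 = 1, and the invariant factors of ∂_1 are all 1, so H_0 = Z.
  H_1: rank ker ∂_1 − rank ∂_2 = (12 − 7) − 4 = 1, and the invariant factors of ∂_2 are all 1, so H_1 = Z.
  H_2: rank ker ∂_2 − rank ∂_3 = (4 − 4) − 0 = 0, and there is no ∂_3, so H_2 = 0.

Hence the Betti numbers are b_0 = 1, b_1 = 1, b_2 = 0.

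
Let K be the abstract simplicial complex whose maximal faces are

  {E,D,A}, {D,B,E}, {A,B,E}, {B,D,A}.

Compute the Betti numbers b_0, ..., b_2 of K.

We work with the vertex ordering A < B < D < E. The simplices of K, each written with vertices in increasing order, are:

  0-simplices (4): A, B, D, E
  1-simplices (6): AB, AD, AE, BD, BE, DE
  2-simplices (4): ABD, ABE, ADE, BDE

giving chain groups C_0 ≅ Z^4, C_1 ≅ Z^6, C_2 ≅ Z^4.

Boundary ∂_1: C_1 → C_0 sends each edge [p,q] (with p < q) to q − p. For instance
  ∂AD = D − A.
The 4×6 boundary matrix has rank 3 and Smith normal form diag(1,1,1).

Boundary ∂_2: C_2 → C_1 maps a triangle to the signed sum of its edges. For instance
  ∂BDE = DE − BE + BD,
  ∂ADE = DE − AE + AD.
This gives a 6×4 integer matrix of rank 3; reducing to Smith normal form yields diagonal entries (1,1,1).

From H_k ≅ ker(∂_k) / im(∂_{k+1}) we obtain:

  H_0: rank C_0 − rank ∂_1 = 4 − 3 = 1, and the invariant factors of ∂_1 are all 1, so H_0 = Z.
  H_1: rank ker ∂_1 − rank ∂_2 = (6 − 3) − 3 = 0, and the invariant factors of ∂_2 are all 1, so H_1 = 0.
  H_2: rank ker ∂_2 − rank ∂_3 = (4 − 3) − 0 = 1, and there is no ∂_3, so H_2 = Z.

As a check, the Euler characteristic is 4 − 6 + 4 = 2, which agrees with 1 − 0 + 1 = 2.
(K is a triangulation of the 2-sphere S^2.)

Hence the Betti numbers are b_0 = 1, b_1 = 0, b_2 = 1.

b_0 = 1, b_1 = 0, b_2 = 1.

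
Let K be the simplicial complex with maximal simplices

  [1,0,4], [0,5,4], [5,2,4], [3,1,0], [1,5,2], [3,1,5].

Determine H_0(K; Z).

H_0 ≅ Z.

Take the total order 0 < 1 < 2 < 3 < 4 < 5 on the vertex set. Then K (dimension 2) consists of the simplices:

  0-simplices (6): [0], [1], [2], [3], [4], [5]
  1-simplices (12): [0,1], [0,3], [0,4], [0,5], [1,2], [1,3], [1,4], [1,5], [2,4], [2,5], [3,5], [4,5]
  2-simplices (6): [0,1,3], [0,1,4], [0,4,5], [1,2,5], [1,3,5], [2,4,5]

giving chain groups C_0 ≅ Z^6, C_1 ≅ Z^12, C_2 ≅ Z^6.

∂_1: C_1 → C_0 sends each edge [p,q] (with p < q) to q − p. For instance
  ∂[1,3] = [3] − [1].
The 6×12 boundary matrix has rank 5 and Smith normal form diag(1,1,1,1,1).

∂_2: C_2 → C_1 sends each 2-simplex [p,q,r] to [q,r] − [p,r] + [p,q]. For instance
  ∂[0,4,5] = [4,5] − [0,5] + [0,4],
  ∂[1,2,5] = [2,5] − [1,5] + [1,2].
This gives a 12×6 integer matrix of rank 6; reducing to Smith normal form yields diagonal entries (1,1,1,1,1,1).

Reading off H_k = ker ∂_k / im ∂_{k+1}:

  H_0: rank C_0 − rank ∂_1 = 6 − 5 = 1, and the invariant factors of ∂_1 are all 1, so H_0 ≅ Z.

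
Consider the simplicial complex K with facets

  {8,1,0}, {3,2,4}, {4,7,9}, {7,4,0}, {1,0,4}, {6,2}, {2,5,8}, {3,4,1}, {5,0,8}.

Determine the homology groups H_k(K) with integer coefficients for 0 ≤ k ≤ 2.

H_0 = Z,  H_1 = Z,  H_2 = 0.

Order the vertices as 0 < 1 < 2 < 3 < 4 < 5 < 6 < 7 < 8 < 9. Listing each simplex with vertices in this order, K has dimension 2 with simplices:

  0-simplices (10): [0], [1], [2], [3], [4], [5], [6], [7], [8], [9]
  1-simplices (18): [0,1], [0,4], [0,5], [0,7], [0,8], [1,3], [1,4], [1,8], [2,3], [2,4], [2,5], [2,6], [2,8], [3,4], [4,7], [4,9], [5,8], [7,9]
  2-simplices (8): [0,1,4], [0,1,8], [0,4,7], [0,5,8], [1,3,4], [2,3,4], [2,5,8], [4,7,9]

Hence C_0 ≅ Z^10, C_1 ≅ Z^18, C_2 ≅ Z^8.

The boundary map ∂_1: C_1 → C_0 maps an edge to its endpoints' difference, ∂[p,q] = q − p.
This gives a 10×18 integer matrix of rank 9; reducing to Smith normal form yields diagonal entries (1,1,1,1,1,1,1,1,1).

∂_2: C_2 → C_1 sends each 2-simplex [p,q,r] to [q,r] − [p,r] + [p,q]. For instance
  ∂[0,5,8] = [5,8] − [0,8] + [0,5],
  ∂[2,5,8] = [5,8] − [2,8] + [2,5].
This gives a 18×8 integer matrix of rank 8; reducing to Smith normal form yields diagonal entries (1,1,1,1,1,1,1,1).

Now H_k = ker ∂_k / im ∂_{k+1}, so:

  H_0: rank C_0 − rank ∂_1 = 10 − 9 = 1, and the invariant factors of ∂_1 are all 1, so H_0 = Z.
  H_1: rank ker ∂_1 − rank ∂_2 = (18 − 9) − 8 = 1, and the invariant factors of ∂_2 are all 1, so H_1 = Z.
  H_2: rank ker ∂_2 − rank ∂_3 = (8 − 8) − 0 = 0, and there is no ∂_3, so H_2 = 0.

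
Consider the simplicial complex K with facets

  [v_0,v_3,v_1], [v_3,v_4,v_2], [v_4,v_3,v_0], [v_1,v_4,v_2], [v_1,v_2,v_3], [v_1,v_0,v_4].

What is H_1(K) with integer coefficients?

We work with the vertex ordering v_0 < v_1 < v_2 < v_3 < v_4. The simplices of K, each written with vertices in increasing order, are:

  0-simplices (5): [v_0], [v_1], [v_2], [v_3], [v_4]
  1-simplices (9): [v_0,v_1], [v_0,v_3], [v_0,v_4], [v_1,v_2], [v_1,v_3], [v_1,v_4], [v_2,v_3], [v_2,v_4], [v_3,v_4]
  2-simplices (6): [v_0,v_1,v_3], [v_0,v_1,v_4], [v_0,v_3,v_4], [v_1,v_2,v_3], [v_1,v_2,v_4], [v_2,v_3,v_4]

so the chain groups are C_0 ≅ Z^5, C_1 ≅ Z^9, C_2 ≅ Z^6.

Boundary ∂_1: C_1 → C_0 maps an edge to its endpoints' difference, ∂[p,q] = q − p. For instance
  ∂[v_0,v_3] = [v_3] − [v_0].
As a 5×9 matrix over Z this has rank 4, with invariant factors (1,1,1,1).

Boundary ∂_2: C_2 → C_1 acts by ∂[p,q,r] = [q,r] − [p,r] + [p,q]. For instance
  ∂[v_0,v_1,v_3] = [v_1,v_3] − [v_0,v_3] + [v_0,v_1],
  ∂[v_0,v_3,v_4] = [v_3,v_4] − [v_0,v_4] + [v_0,v_3].
The 9×6 boundary matrix has rank 5 and Smith normal form diag(1,1,1,1,1).

Computing H_k = (kernel of ∂_k) / (image of ∂_{k+1}):

  H_1: rank ker ∂_1 − rank ∂_2 = (9 − 4) − 5 = 0, and the invariant factors of ∂_2 are all 1, so H_1 ≅ 0.

H_1 ≅ 0.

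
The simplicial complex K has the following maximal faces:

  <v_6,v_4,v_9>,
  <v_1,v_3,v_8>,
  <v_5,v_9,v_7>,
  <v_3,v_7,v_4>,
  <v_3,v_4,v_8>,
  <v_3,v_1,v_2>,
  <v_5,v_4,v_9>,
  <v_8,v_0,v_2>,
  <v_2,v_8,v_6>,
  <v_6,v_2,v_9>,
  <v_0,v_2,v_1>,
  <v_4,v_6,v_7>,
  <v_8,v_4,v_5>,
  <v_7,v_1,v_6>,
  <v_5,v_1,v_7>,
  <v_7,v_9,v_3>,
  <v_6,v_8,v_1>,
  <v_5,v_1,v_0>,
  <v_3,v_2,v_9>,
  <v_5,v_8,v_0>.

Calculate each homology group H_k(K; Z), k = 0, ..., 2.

H_0 ≅ Z,  H_1 ≅ Z × Z/2,  H_2 = 0.

Take the total order v_0 < v_1 < v_2 < v_3 < v_4 < v_5 < v_6 < v_7 < v_8 < v_9 on the vertex set. Then K (dimension 2) consists of the simplices:

  0-simplices (10): [v_0], [v_1], [v_2], [v_3], [v_4], [v_5], [v_6], [v_7], [v_8], [v_9]
  1-simplices (30): (30 of them)
  2-simplices (20): (20 of them)

so the chain groups are C_0 ≅ Z^10, C_1 ≅ Z^30, C_2 ≅ Z^20.

The boundary map ∂_1: C_1 → C_0 sends each edge [p,q] (with p < q) to q − p.
As a 10×30 matrix over Z this has rank 9, with invariant factors (1,1,1,1,1,1,1,1,1).

∂_2: C_2 → C_1 maps a triangle to the signed sum of its edges. For instance
  ∂[v_4,v_5,v_8] = [v_5,v_8] − [v_4,v_8] + [v_4,v_5],
  ∂[v_1,v_6,v_8] = [v_6,v_8] − [v_1,v_8] + [v_1,v_6].
The resulting 30×20 matrix has rank 20, and its Smith normal form has invariant factors (1,1,1,1,1,1,1,1,1,1,1,1,1,1,1,1,1,1,1,2).

From H_k ≅ ker(∂_k) / im(∂_{k+1}) we obtain:

  H_0: rank C_0 − rank ∂_1 = 10 − 9 = 1, and the invariant factors of ∂_1 are all 1, so H_0 ≅ Z.
  H_1: rank ker ∂_1 − rank ∂_2 = (30 − 9) − 20 = 1, and ∂_2 has invariant factor 2 > 1, so H_1 ≅ Z × Z/2.
  H_2: rank ker ∂_2 − rank ∂_3 = (20 − 20) − 0 = 0, and there is no ∂_3, so H_2 ≅ 0.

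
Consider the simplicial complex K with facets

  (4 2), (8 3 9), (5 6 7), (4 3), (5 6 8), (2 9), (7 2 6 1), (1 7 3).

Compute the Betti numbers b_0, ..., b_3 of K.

b_0 = 1, b_1 = 3, b_2 = 0, b_3 = 0.

Fix the vertex order 1 < 2 < 3 < 4 < 5 < 6 < 7 < 8 < 9 and write every simplex with vertices in increasing order. Then dim K = 3 and the simplices of K are:

  0-simplices (9): [1], [2], [3], [4], [5], [6], [7], [8], [9]
  1-simplices (18): [1,2], [1,3], [1,6], [1,7], [2,4], [2,6], [2,7], [2,9], [3,4], [3,7], [3,8], [3,9], [5,6], [5,7], [5,8], [6,7], [6,8], [8,9]
  2-simplices (8): [1,2,6], [1,2,7], [1,3,7], [1,6,7], [2,6,7], [3,8,9], [5,6,7], [5,6,8]
  3-simplices (1): [1,2,6,7]

giving chain groups C_0 ≅ Z^9, C_1 ≅ Z^18, C_2 ≅ Z^8, C_3 ≅ Z^1.

Boundary ∂_1: C_1 → C_0 is given by ∂[p,q] = [q] − [p]. For instance
  ∂[5,8] = [8] − [5].
This gives a 9×18 integer matrix of rank 8; reducing to Smith normal form yields diagonal entries (1,1,1,1,1,1,1,1).

Boundary ∂_2: C_2 → C_1 maps a triangle to the signed sum of its edges. For instance
  ∂[1,6,7] = [6,7] − [1,7] + [1,6],
  ∂[1,3,7] = [3,7] − [1,7] + [1,3].
As a 18×8 matrix over Z this has rank 7, with invariant factors (1,1,1,1,1,1,1).

Boundary ∂_3: C_3 → C_2 sends each 3-simplex σ to the alternating sum Σ_i (−1)^i (σ with its i-th vertex removed). For instance
  ∂[1,2,6,7] = [2,6,7] − [1,6,7] + [1,2,7] − [1,2,6].
As a 8×1 matrix over Z this has rank 1, with invariant factors (1).

Reading off H_k = ker ∂_k / im ∂_{k+1}:

  H_0: rank C_0 − rank ∂_1 = 9 − 8 = 1, and the invariant factors of ∂_1 are all 1, so H_0 ≅ Z.
  H_1: rank ker ∂_1 − rank ∂_2 = (18 − 8) − 7 = 3, and the invariant factors of ∂_2 are all 1, so H_1 ≅ Z^3.
  H_2: rank ker ∂_2 − rank ∂_3 = (8 − 7) − 1 = 0, and the invariant factors of ∂_3 are all 1, so H_2 ≅ 0.
  H_3: rank ker ∂_3 − rank ∂_4 = (1 − 1) − 0 = 0, and there is no ∂_4, so H_3 ≅ 0.

Hence the Betti numbers are b_0 = 1, b_1 = 3, b_2 = 0, b_3 = 0.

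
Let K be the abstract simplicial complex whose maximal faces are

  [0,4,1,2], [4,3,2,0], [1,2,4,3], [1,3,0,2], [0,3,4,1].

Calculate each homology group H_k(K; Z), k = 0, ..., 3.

H_0 = Z,  H_1 = 0,  H_2 = 0,  H_3 = Z.

We work with the vertex ordering 0 < 1 < 2 < 3 < 4. The simplices of K, each written with vertices in increasing order, are:

  0-simplices (5): [0], [1], [2], [3], [4]
  1-simplices (10): [0,1], [0,2], [0,3], [0,4], [1,2], [1,3], [1,4], [2,3], [2,4], [3,4]
  2-simplices (10): [0,1,2], [0,1,3], [0,1,4], [0,2,3], [0,2,4], [0,3,4], [1,2,3], [1,2,4], [1,3,4], [2,3,4]
  3-simplices (5): [0,1,2,3], [0,1,2,4], [0,1,3,4], [0,2,3,4], [1,2,3,4]

giving chain groups C_0 ≅ Z^5, C_1 ≅ Z^10, C_2 ≅ Z^10, C_3 ≅ Z^5.

The boundary map ∂_1: C_1 → C_0 sends each edge [p,q] (with p < q) to q − p. For instance
  ∂[1,2] = [2] − [1].
The 5×10 boundary matrix has rank 4 and Smith normal form diag(1,1,1,1).

∂_2: C_2 → C_1 maps a triangle to the signed sum of its edges. For instance
  ∂[0,2,3] = [2,3] − [0,3] + [0,2],
  ∂[0,1,2] = [1,2] − [0,2] + [0,1].
The resulting 10×10 matrix has rank 6, and its Smith normal form has invariant factors (1,1,1,1,1,1).

The boundary map ∂_3: C_3 → C_2 sends each 3-simplex σ to the alternating sum Σ_i (−1)^i (σ with its i-th vertex removed). For instance
  ∂[0,1,2,4] = [1,2,4] − [0,2,4] + [0,1,4] − [0,1,2],
  ∂[1,2,3,4] = [2,3,4] − [1,3,4] + [1,2,4] − [1,2,3].
The 10×5 boundary matrix has rank 4 and Smith normal form diag(1,1,1,1).

From H_k ≅ ker(∂_k) / im(∂_{k+1}) we obtain:

  H_0: rank C_0 − rank ∂_1 = 5 − 4 = 1, and the invariant factors of ∂_1 are all 1, so H_0 = Z.
  H_1: rank ker ∂_1 − rank ∂_2 = (10 − 4) − 6 = 0, and the invariant factors of ∂_2 are all 1, so H_1 = 0.
  H_2: rank ker ∂_2 − rank ∂_3 = (10 − 6) − 4 = 0, and the invariant factors of ∂_3 are all 1, so H_2 = 0.
  H_3: rank ker ∂_3 − rank ∂_4 = (5 − 4) − 0 = 1, and there is no ∂_4, so H_3 = Z.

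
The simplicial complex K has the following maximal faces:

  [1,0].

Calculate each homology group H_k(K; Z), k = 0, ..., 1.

Take the total order 0 < 1 on the vertex set. Then K (dimension 1) consists of the simplices:

  0-simplices (2): [0], [1]
  1-simplices (1): [0,1]

so the chain groups are C_0 ≅ Z^2, C_1 ≅ Z^1.

The boundary map ∂_1: C_1 → C_0 sends each edge [p,q] (with p < q) to q − p. For instance
  ∂[0,1] = [1] − [0].
This gives a 2×1 integer matrix of rank 1; reducing to Smith normal form yields diagonal entries (1).

From H_k ≅ ker(∂_k) / im(∂_{k+1}) we obtain:

  H_0: rank C_0 − rank ∂_1 = 2 − 1 = 1, and the invariant factors of ∂_1 are all 1, so H_0 = Z.
  H_1: rank ker ∂_1 − rank ∂_2 = (1 − 1) − 0 = 0, and there is no ∂_2, so H_1 = 0.

(K is a triangulation of the 1-simplex.)

H_0 = Z,  H_1 = 0.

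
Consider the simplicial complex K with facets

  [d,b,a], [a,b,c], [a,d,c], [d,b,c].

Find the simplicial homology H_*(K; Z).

We work with the vertex ordering a < b < c < d. The simplices of K, each written with vertices in increasing order, are:

  0-simplices (4): a, b, c, d
  1-simplices (6): ab, ac, ad, bc, bd, cd
  2-simplices (4): abc, abd, acd, bcd

Hence C_0 ≅ Z^4, C_1 ≅ Z^6, C_2 ≅ Z^4.

The boundary map ∂_1: C_1 → C_0 maps an edge to its endpoints' difference, ∂[p,q] = q − p.
This gives a 4×6 integer matrix of rank 3; reducing to Smith normal form yields diagonal entries (1,1,1).

∂_2: C_2 → C_1 maps a triangle to the signed sum of its edges. For instance
  ∂bcd = cd − bd + bc,
  ∂acd = cd − ad + ac.
The resulting 6×4 matrix has rank 3, and its Smith normal form has invariant factors (1,1,1).

Reading off H_k = ker ∂_k / im ∂_{k+1}:

  H_0: rank C_0 − rank ∂_1 = 4 − 3 = 1, and the invariant factors of ∂_1 are all 1, so H_0 = Z.
  H_1: rank ker ∂_1 − rank ∂_2 = (6 − 3) − 3 = 0, and the invariant factors of ∂_2 are all 1, so H_1 = 0.
  H_2: rank ker ∂_2 − rank ∂_3 = (4 − 3) − 0 = 1, and there is no ∂_3, so H_2 = Z.

H_0 = Z,  H_1 = 0,  H_2 = Z.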